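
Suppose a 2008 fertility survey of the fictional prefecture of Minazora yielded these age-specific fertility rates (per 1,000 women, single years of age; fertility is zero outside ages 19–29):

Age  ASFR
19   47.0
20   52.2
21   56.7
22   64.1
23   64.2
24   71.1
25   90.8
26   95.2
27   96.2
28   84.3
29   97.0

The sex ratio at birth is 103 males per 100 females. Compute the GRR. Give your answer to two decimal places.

0.40

Proportion female at birth = 100 / (100 + 103) = 0.49261.
Sum of ASFRs = 47.0 + 52.2 + 56.7 + 64.1 + 64.2 + 71.1 + 90.8 + 95.2 + 96.2 + 84.3 + 97.0 = 818.8
TFR = 818.8 / 1000 = 0.8188
GRR = 0.49261 × 0.8188 = 0.40335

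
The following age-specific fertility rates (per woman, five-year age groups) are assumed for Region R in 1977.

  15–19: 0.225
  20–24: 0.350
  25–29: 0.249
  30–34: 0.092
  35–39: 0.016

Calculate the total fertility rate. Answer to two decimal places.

4.66

Sum of ASFRs = 0.225 + 0.350 + 0.249 + 0.092 + 0.016 = 0.932
TFR = 5 × 0.932 = 4.66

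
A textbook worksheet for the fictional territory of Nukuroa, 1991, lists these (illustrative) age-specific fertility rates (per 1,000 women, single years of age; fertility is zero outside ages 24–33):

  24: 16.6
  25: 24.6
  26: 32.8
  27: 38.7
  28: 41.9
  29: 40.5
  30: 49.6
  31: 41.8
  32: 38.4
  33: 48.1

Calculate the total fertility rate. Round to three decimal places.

Sum of ASFRs = 16.6 + 24.6 + 32.8 + 38.7 + 41.9 + 40.5 + 49.6 + 41.8 + 38.4 + 48.1 = 373.0
TFR = 373.0 / 1000 = 0.373

0.373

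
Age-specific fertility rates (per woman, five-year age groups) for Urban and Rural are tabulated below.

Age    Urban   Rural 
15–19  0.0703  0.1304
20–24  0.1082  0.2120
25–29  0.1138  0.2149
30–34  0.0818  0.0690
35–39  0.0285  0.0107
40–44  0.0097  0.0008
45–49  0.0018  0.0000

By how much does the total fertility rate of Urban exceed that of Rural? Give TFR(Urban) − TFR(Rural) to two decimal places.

-1.12

Urban:
  Sum of ASFRs = 0.0703 + 0.1082 + 0.1138 + 0.0818 + 0.0285 + 0.0097 + 0.0018 = 0.4141
  TFR = 5 × 0.4141 = 2.0705
Rural:
  Sum of ASFRs = 0.1304 + 0.2120 + 0.2149 + 0.0690 + 0.0107 + 0.0008 + 0.0000 = 0.6378
  TFR = 5 × 0.6378 = 3.189
Difference = 2.0705 − 3.189 = -1.1185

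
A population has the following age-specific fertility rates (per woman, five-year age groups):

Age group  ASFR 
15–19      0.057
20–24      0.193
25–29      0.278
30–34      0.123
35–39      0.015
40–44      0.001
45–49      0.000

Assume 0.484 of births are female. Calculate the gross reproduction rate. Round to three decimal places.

1.614

Proportion female at birth = 0.484.
Sum of ASFRs = 0.057 + 0.193 + 0.278 + 0.123 + 0.015 + 0.001 + 0.000 = 0.667
TFR = 5 × 0.667 = 3.335
GRR = 0.484 × 3.335 = 1.61414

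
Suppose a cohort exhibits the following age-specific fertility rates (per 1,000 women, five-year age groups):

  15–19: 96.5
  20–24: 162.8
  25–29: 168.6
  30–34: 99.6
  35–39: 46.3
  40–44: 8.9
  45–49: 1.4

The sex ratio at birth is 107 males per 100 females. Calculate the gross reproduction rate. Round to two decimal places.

Proportion female at birth = 100 / (100 + 107) = 0.48309.
Sum of ASFRs = 96.5 + 162.8 + 168.6 + 99.6 + 46.3 + 8.9 + 1.4 = 584.1
TFR = 5 × 584.1 / 1000 = 2.9205
GRR = 0.48309 × 2.9205 = 1.41086

1.41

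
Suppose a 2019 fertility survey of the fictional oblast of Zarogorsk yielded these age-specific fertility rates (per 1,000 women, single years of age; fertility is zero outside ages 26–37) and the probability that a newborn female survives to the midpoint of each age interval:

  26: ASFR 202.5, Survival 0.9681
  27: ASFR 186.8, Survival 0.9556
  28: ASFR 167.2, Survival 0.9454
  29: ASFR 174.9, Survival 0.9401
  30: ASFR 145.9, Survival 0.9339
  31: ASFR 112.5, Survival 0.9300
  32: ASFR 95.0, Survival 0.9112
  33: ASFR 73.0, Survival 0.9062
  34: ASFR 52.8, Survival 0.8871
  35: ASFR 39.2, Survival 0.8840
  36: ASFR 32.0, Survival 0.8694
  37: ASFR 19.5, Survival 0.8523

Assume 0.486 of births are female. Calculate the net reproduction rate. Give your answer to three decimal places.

0.591

Proportion female at birth = 0.486.
Each age group contributes 1 × ASFR × survival:
  26: 1 × 202.5/1000 × 0.9681 = 0.19604
  27: 1 × 186.8/1000 × 0.9556 = 0.17851
  28: 1 × 167.2/1000 × 0.9454 = 0.15807
  29: 1 × 174.9/1000 × 0.9401 = 0.16442
  30: 1 × 145.9/1000 × 0.9339 = 0.13626
  31: 1 × 112.5/1000 × 0.9300 = 0.10463
  32: 1 × 95.0/1000 × 0.9112 = 0.08656
  33: 1 × 73.0/1000 × 0.9062 = 0.06615
  34: 1 × 52.8/1000 × 0.8871 = 0.04684
  35: 1 × 39.2/1000 × 0.8840 = 0.03465
  36: 1 × 32.0/1000 × 0.8694 = 0.02782
  37: 1 × 19.5/1000 × 0.8523 = 0.01662
Sum = 1.21657
NRR = 0.486 × 1.21657 = 0.59125
With NRR below 1 the population is below replacement fertility.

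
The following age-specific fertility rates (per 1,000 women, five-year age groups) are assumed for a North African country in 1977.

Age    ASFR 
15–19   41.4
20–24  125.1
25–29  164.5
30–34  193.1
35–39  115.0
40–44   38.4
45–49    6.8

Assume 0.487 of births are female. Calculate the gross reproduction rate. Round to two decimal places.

1.67

Proportion female at birth = 0.487.
Sum of ASFRs = 41.4 + 125.1 + 164.5 + 193.1 + 115.0 + 38.4 + 6.8 = 684.3
TFR = 5 × 684.3 / 1000 = 3.4215
GRR = 0.487 × 3.4215 = 1.66627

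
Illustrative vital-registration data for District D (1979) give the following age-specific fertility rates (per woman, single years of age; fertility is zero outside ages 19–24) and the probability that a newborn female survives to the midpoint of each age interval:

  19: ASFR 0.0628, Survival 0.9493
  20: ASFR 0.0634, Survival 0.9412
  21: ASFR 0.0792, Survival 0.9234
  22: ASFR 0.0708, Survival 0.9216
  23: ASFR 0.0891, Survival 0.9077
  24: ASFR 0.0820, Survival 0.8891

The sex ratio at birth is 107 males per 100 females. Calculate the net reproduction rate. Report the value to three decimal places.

Proportion female at birth = 100 / (100 + 107) = 0.48309.
Weighting each age-specific rate by interval width and survival:
  19: 1 × 0.0628 × 0.9493 = 0.05962
  20: 1 × 0.0634 × 0.9412 = 0.05967
  21: 1 × 0.0792 × 0.9234 = 0.07313
  22: 1 × 0.0708 × 0.9216 = 0.06525
  23: 1 × 0.0891 × 0.9077 = 0.08088
  24: 1 × 0.0820 × 0.8891 = 0.07291
Sum = 0.41146
NRR = 0.48309 × 0.41146 = 0.19877
With NRR below 1 the population is below replacement fertility.

0.199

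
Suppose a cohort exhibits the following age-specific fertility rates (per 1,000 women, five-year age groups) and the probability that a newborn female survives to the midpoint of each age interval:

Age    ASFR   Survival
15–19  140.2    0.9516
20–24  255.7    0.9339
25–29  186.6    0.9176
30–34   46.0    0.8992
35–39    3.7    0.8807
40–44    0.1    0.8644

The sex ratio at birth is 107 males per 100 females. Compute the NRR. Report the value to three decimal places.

Proportion female at birth = 100 / (100 + 107) = 0.48309.
Per-age-group product (5 × ASFR × survival probability):
  15–19: 5 × 140.2/1000 × 0.9516 = 0.66707
  20–24: 5 × 255.7/1000 × 0.9339 = 1.19399
  25–29: 5 × 186.6/1000 × 0.9176 = 0.85612
  30–34: 5 × 46.0/1000 × 0.8992 = 0.20682
  35–39: 5 × 3.7/1000 × 0.8807 = 0.01629
  40–44: 5 × 0.1/1000 × 0.8644 = 0.00043
Sum = 2.94072
NRR = 0.48309 × 2.94072 = 1.42063

1.421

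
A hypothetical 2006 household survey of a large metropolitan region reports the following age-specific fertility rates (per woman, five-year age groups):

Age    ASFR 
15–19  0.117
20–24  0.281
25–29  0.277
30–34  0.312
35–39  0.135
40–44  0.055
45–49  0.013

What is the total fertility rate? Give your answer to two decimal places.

Sum of ASFRs = 0.117 + 0.281 + 0.277 + 0.312 + 0.135 + 0.055 + 0.013 = 1.190
TFR = 5 × 1.190 = 5.95

5.95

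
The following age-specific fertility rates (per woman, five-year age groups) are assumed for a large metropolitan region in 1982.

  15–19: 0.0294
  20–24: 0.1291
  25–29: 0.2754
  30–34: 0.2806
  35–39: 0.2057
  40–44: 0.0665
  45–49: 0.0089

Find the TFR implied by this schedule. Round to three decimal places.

4.978

Sum of ASFRs = 0.0294 + 0.1291 + 0.2754 + 0.2806 + 0.2057 + 0.0665 + 0.0089 = 0.9956
TFR = 5 × 0.9956 = 4.978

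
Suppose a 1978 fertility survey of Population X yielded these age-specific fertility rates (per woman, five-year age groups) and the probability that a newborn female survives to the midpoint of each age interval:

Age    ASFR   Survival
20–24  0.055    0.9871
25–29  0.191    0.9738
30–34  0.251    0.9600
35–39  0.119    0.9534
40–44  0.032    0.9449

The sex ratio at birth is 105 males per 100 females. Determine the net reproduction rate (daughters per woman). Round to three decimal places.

Proportion female at birth = 100 / (100 + 105) = 0.48780.
Weighting each age-specific rate by interval width and survival:
  20–24: 5 × 0.055 × 0.9871 = 0.27145
  25–29: 5 × 0.191 × 0.9738 = 0.92998
  30–34: 5 × 0.251 × 0.9600 = 1.20480
  35–39: 5 × 0.119 × 0.9534 = 0.56727
  40–44: 5 × 0.032 × 0.9449 = 0.15118
Sum = 3.12468
NRR = 0.48780 × 3.12468 = 1.52422
NRR > 1, so each generation more than replaces itself.

1.524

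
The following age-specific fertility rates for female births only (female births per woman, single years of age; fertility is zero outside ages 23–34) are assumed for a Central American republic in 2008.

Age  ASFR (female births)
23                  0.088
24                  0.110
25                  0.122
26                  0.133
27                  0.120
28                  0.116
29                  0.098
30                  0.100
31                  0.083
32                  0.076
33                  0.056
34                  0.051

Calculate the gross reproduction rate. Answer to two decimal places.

Sum of female ASFRs = 0.088 + 0.110 + 0.122 + 0.133 + 0.120 + 0.116 + 0.098 + 0.100 + 0.083 + 0.076 + 0.056 + 0.051 = 1.153
GRR = 1.153

1.15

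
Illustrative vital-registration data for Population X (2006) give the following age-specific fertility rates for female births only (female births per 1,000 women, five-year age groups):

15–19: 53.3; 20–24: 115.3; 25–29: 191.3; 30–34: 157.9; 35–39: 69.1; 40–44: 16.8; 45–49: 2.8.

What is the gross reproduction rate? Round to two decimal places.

3.03

Sum of female ASFRs = 53.3 + 115.3 + 191.3 + 157.9 + 69.1 + 16.8 + 2.8 = 606.5
GRR = 5 × 606.5 / 1000 = 3.0325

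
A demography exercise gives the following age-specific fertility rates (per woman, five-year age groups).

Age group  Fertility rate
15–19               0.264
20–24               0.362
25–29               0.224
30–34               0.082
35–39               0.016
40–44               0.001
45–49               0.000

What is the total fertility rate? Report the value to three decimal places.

4.745

Sum of ASFRs = 0.264 + 0.362 + 0.224 + 0.082 + 0.016 + 0.001 + 0.000 = 0.949
TFR = 5 × 0.949 = 4.745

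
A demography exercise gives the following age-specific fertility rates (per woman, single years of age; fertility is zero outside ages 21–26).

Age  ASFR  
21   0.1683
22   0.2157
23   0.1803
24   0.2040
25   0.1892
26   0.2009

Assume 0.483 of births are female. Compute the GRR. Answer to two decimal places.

0.56

Proportion female at birth = 0.483.
Sum of ASFRs = 0.1683 + 0.2157 + 0.1803 + 0.2040 + 0.1892 + 0.2009 = 1.1584
TFR = 1.1584
GRR = 0.483 × 1.1584 = 0.55951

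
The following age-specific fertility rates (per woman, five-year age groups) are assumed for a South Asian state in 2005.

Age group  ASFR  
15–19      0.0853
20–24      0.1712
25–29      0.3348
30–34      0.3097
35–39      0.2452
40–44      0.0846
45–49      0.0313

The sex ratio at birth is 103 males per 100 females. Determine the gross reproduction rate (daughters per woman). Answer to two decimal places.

Proportion female at birth = 100 / (100 + 103) = 0.49261.
Sum of ASFRs = 0.0853 + 0.1712 + 0.3348 + 0.3097 + 0.2452 + 0.0846 + 0.0313 = 1.2621
TFR = 5 × 1.2621 = 6.3105
GRR = 0.49261 × 6.3105 = 3.10862

3.11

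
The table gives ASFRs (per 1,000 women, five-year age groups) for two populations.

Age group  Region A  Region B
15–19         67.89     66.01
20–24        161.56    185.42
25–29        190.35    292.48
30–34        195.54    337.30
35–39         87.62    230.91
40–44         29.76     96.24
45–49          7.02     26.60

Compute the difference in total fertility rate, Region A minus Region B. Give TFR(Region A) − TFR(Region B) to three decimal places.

Region A:
  Sum of ASFRs = 67.89 + 161.56 + 190.35 + 195.54 + 87.62 + 29.76 + 7.02 = 739.74
  TFR = 5 × 739.74 / 1000 = 3.6987
Region B:
  Sum of ASFRs = 66.01 + 185.42 + 292.48 + 337.30 + 230.91 + 96.24 + 26.60 = 1234.96
  TFR = 5 × 1234.96 / 1000 = 6.1748
Difference = 3.6987 − 6.1748 = -2.4761

-2.476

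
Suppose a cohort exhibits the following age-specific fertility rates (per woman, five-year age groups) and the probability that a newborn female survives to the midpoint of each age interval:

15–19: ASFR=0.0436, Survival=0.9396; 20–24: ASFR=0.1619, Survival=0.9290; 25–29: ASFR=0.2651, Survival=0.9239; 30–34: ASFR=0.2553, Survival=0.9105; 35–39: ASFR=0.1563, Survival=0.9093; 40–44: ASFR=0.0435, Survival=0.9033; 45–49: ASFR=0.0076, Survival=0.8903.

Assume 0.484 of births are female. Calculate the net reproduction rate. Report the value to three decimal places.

Proportion female at birth = 0.484.
Survival-weighted fertility by age (5·fₓ·Sₓ):
  15–19: 5 × 0.0436 × 0.9396 = 0.20483
  20–24: 5 × 0.1619 × 0.9290 = 0.75203
  25–29: 5 × 0.2651 × 0.9239 = 1.22463
  30–34: 5 × 0.2553 × 0.9105 = 1.16225
  35–39: 5 × 0.1563 × 0.9093 = 0.71062
  40–44: 5 × 0.0435 × 0.9033 = 0.19647
  45–49: 5 × 0.0076 × 0.8903 = 0.03383
Sum = 4.28466
NRR = 0.484 × 4.28466 = 2.07378

2.074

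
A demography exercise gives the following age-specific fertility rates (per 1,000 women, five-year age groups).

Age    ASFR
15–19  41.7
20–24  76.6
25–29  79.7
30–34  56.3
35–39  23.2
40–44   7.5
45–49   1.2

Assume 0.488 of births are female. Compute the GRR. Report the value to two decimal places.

Proportion female at birth = 0.488.
Sum of ASFRs = 41.7 + 76.6 + 79.7 + 56.3 + 23.2 + 7.5 + 1.2 = 286.2
TFR = 5 × 286.2 / 1000 = 1.431
GRR = 0.488 × 1.431 = 0.69833

0.70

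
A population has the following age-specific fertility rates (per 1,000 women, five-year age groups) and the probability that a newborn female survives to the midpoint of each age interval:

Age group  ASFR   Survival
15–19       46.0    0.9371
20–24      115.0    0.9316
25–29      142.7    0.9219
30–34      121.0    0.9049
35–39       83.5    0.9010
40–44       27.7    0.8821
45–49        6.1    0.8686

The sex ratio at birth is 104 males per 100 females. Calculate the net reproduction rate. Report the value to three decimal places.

Proportion female at birth = 100 / (100 + 104) = 0.49020.
Survival-weighted fertility by age (5·fₓ·Sₓ):
  15–19: 5 × 46.0/1000 × 0.9371 = 0.21553
  20–24: 5 × 115.0/1000 × 0.9316 = 0.53567
  25–29: 5 × 142.7/1000 × 0.9219 = 0.65778
  30–34: 5 × 121.0/1000 × 0.9049 = 0.54746
  35–39: 5 × 83.5/1000 × 0.9010 = 0.37617
  40–44: 5 × 27.7/1000 × 0.8821 = 0.12217
  45–49: 5 × 6.1/1000 × 0.8686 = 0.02649
Sum = 2.48127
NRR = 0.49020 × 2.48127 = 1.21632
An NRR exceeding 1 indicates intrinsic growth under these rates.

1.216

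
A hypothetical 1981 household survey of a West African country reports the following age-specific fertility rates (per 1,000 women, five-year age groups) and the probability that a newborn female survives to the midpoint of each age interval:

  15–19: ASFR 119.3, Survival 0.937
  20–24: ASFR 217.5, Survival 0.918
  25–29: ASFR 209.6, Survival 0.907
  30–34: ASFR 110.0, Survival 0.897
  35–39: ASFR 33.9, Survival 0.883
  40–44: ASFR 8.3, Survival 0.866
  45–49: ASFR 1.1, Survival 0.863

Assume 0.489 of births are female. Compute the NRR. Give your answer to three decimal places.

Proportion female at birth = 0.489.
Each age group contributes 5 × ASFR × survival:
  15–19: 5 × 119.3/1000 × 0.937 = 0.55892
  20–24: 5 × 217.5/1000 × 0.918 = 0.99833
  25–29: 5 × 209.6/1000 × 0.907 = 0.95054
  30–34: 5 × 110.0/1000 × 0.897 = 0.49335
  35–39: 5 × 33.9/1000 × 0.883 = 0.14967
  40–44: 5 × 8.3/1000 × 0.866 = 0.03594
  45–49: 5 × 1.1/1000 × 0.863 = 0.00475
Sum = 3.19150
NRR = 0.489 × 3.19150 = 1.56064
An NRR exceeding 1 indicates intrinsic growth under these rates.

1.561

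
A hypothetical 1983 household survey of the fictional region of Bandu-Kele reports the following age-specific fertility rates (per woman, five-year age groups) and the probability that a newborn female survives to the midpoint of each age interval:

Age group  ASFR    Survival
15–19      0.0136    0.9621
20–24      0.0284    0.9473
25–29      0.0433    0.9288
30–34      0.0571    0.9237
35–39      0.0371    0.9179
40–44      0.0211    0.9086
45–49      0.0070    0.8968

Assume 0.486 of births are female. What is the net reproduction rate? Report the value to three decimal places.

0.468

Proportion female at birth = 0.486.
Weighting each age-specific rate by interval width and survival:
  15–19: 5 × 0.0136 × 0.9621 = 0.06542
  20–24: 5 × 0.0284 × 0.9473 = 0.13452
  25–29: 5 × 0.0433 × 0.9288 = 0.20109
  30–34: 5 × 0.0571 × 0.9237 = 0.26372
  35–39: 5 × 0.0371 × 0.9179 = 0.17027
  40–44: 5 × 0.0211 × 0.9086 = 0.09586
  45–49: 5 × 0.0070 × 0.8968 = 0.03139
Sum = 0.96227
NRR = 0.486 × 0.96227 = 0.46766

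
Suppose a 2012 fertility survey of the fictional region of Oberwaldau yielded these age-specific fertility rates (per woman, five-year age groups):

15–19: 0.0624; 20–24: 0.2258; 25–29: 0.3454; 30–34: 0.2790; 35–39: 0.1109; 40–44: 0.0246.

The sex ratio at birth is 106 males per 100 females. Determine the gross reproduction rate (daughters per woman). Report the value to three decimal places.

2.544

Proportion female at birth = 100 / (100 + 106) = 0.48544.
Sum of ASFRs = 0.0624 + 0.2258 + 0.3454 + 0.2790 + 0.1109 + 0.0246 = 1.0481
TFR = 5 × 1.0481 = 5.2405
GRR = 0.48544 × 5.2405 = 2.54395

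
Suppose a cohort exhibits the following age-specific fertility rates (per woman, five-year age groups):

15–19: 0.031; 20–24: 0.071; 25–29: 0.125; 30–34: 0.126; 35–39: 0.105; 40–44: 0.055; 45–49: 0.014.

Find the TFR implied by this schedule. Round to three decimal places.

2.635

Sum of ASFRs = 0.031 + 0.071 + 0.125 + 0.126 + 0.105 + 0.055 + 0.014 = 0.527
TFR = 5 × 0.527 = 2.635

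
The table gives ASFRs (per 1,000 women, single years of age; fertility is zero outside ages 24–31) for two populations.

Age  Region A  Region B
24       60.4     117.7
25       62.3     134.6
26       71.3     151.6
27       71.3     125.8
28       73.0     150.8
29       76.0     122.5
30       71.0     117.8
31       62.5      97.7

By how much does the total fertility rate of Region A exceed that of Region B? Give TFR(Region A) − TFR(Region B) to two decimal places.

-0.47

Region A:
  Sum of ASFRs = 60.4 + 62.3 + 71.3 + 71.3 + 73.0 + 76.0 + 71.0 + 62.5 = 547.8
  TFR = 547.8 / 1000 = 0.5478
Region B:
  Sum of ASFRs = 117.7 + 134.6 + 151.6 + 125.8 + 150.8 + 122.5 + 117.8 + 97.7 = 1018.5
  TFR = 1018.5 / 1000 = 1.0185
Difference = 0.5478 − 1.0185 = -0.4707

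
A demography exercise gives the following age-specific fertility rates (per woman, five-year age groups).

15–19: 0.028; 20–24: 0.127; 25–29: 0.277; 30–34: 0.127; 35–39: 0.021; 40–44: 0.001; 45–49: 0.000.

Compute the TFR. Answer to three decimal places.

Sum of ASFRs = 0.028 + 0.127 + 0.277 + 0.127 + 0.021 + 0.001 + 0.000 = 0.581
TFR = 5 × 0.581 = 2.905

2.905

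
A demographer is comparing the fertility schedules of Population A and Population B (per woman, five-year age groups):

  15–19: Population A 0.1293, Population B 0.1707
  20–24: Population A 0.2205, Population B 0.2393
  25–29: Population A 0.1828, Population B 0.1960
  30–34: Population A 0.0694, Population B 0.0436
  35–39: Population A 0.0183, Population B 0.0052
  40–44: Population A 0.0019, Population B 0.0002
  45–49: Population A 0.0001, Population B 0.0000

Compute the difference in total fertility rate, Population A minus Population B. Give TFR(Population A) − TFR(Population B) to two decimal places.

Population A:
  Sum of ASFRs = 0.1293 + 0.2205 + 0.1828 + 0.0694 + 0.0183 + 0.0019 + 0.0001 = 0.6223
  TFR = 5 × 0.6223 = 3.1115
Population B:
  Sum of ASFRs = 0.1707 + 0.2393 + 0.1960 + 0.0436 + 0.0052 + 0.0002 + 0.0000 = 0.6550
  TFR = 5 × 0.6550 = 3.275
Difference = 3.1115 − 3.275 = -0.1635

-0.16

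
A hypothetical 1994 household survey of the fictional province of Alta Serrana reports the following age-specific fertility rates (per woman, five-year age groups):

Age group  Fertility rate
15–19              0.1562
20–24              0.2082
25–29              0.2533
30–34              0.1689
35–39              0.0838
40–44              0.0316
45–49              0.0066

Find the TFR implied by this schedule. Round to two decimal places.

4.54

Sum of ASFRs = 0.1562 + 0.2082 + 0.2533 + 0.1689 + 0.0838 + 0.0316 + 0.0066 = 0.9086
TFR = 5 × 0.9086 = 4.543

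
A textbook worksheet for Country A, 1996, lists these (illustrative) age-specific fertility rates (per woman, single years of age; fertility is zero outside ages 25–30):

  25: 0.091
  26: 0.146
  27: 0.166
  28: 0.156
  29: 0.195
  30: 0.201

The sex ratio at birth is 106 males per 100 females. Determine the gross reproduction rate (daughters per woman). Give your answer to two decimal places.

Proportion female at birth = 100 / (100 + 106) = 0.48544.
Sum of ASFRs = 0.091 + 0.146 + 0.166 + 0.156 + 0.195 + 0.201 = 0.955
TFR = 0.955
GRR = 0.48544 × 0.955 = 0.46360

0.46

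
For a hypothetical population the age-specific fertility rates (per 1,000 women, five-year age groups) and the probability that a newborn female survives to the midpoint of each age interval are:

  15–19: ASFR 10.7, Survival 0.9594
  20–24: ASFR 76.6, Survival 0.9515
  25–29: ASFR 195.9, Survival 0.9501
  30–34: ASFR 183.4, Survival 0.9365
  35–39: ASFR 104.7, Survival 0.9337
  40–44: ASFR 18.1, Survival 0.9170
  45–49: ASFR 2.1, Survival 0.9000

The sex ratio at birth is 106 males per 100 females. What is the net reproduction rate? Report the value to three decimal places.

1.353

Proportion female at birth = 100 / (100 + 106) = 0.48544.
Weighting each age-specific rate by interval width and survival:
  15–19: 5 × 10.7/1000 × 0.9594 = 0.05133
  20–24: 5 × 76.6/1000 × 0.9515 = 0.36442
  25–29: 5 × 195.9/1000 × 0.9501 = 0.93062
  30–34: 5 × 183.4/1000 × 0.9365 = 0.85877
  35–39: 5 × 104.7/1000 × 0.9337 = 0.48879
  40–44: 5 × 18.1/1000 × 0.9170 = 0.08299
  45–49: 5 × 2.1/1000 × 0.9000 = 0.00945
Sum = 2.78637
NRR = 0.48544 × 2.78637 = 1.35262
An NRR exceeding 1 indicates intrinsic growth under these rates.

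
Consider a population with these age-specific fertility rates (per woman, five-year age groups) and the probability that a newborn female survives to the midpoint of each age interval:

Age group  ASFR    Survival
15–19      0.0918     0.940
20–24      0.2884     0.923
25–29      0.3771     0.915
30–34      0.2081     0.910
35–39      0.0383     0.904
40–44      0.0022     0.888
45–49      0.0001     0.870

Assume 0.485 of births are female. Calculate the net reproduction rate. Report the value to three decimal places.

Proportion female at birth = 0.485.
Survival-weighted fertility by age (5·fₓ·Sₓ):
  15–19: 5 × 0.0918 × 0.940 = 0.43146
  20–24: 5 × 0.2884 × 0.923 = 1.33097
  25–29: 5 × 0.3771 × 0.915 = 1.72523
  30–34: 5 × 0.2081 × 0.910 = 0.94686
  35–39: 5 × 0.0383 × 0.904 = 0.17312
  40–44: 5 × 0.0022 × 0.888 = 0.00977
  45–49: 5 × 0.0001 × 0.870 = 0.00044
Sum = 4.61785
NRR = 0.485 × 4.61785 = 2.23966

2.240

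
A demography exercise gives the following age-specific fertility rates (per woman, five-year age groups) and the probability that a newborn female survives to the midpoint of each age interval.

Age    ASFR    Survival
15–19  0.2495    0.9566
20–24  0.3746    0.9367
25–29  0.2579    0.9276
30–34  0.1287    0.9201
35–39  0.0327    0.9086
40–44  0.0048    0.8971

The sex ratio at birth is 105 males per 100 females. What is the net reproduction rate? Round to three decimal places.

2.393

Proportion female at birth = 100 / (100 + 105) = 0.48780.
Each age group contributes 5 × ASFR × survival:
  15–19: 5 × 0.2495 × 0.9566 = 1.19336
  20–24: 5 × 0.3746 × 0.9367 = 1.75444
  25–29: 5 × 0.2579 × 0.9276 = 1.19614
  30–34: 5 × 0.1287 × 0.9201 = 0.59208
  35–39: 5 × 0.0327 × 0.9086 = 0.14856
  40–44: 5 × 0.0048 × 0.8971 = 0.02153
Sum = 4.90611
NRR = 0.48780 × 4.90611 = 2.39320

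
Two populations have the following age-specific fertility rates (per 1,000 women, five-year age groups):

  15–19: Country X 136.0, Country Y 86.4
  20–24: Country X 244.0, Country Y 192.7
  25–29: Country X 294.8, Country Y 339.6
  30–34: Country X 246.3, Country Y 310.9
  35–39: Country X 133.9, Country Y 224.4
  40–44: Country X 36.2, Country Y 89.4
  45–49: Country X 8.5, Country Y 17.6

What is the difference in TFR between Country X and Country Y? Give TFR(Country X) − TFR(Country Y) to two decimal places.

Country X:
  Sum of ASFRs = 136.0 + 244.0 + 294.8 + 246.3 + 133.9 + 36.2 + 8.5 = 1099.7
  TFR = 5 × 1099.7 / 1000 = 5.4985
Country Y:
  Sum of ASFRs = 86.4 + 192.7 + 339.6 + 310.9 + 224.4 + 89.4 + 17.6 = 1261.0
  TFR = 5 × 1261.0 / 1000 = 6.305
Difference = 5.4985 − 6.305 = -0.8065

-0.81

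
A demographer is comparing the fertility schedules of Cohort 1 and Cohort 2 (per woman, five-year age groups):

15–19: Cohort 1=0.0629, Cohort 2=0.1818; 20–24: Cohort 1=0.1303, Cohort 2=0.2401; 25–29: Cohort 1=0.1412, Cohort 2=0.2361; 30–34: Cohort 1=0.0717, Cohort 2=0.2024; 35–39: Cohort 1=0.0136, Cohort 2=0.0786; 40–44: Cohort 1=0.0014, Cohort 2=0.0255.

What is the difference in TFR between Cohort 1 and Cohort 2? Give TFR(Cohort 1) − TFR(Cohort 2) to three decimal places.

-2.717

Cohort 1:
  Sum of ASFRs = 0.0629 + 0.1303 + 0.1412 + 0.0717 + 0.0136 + 0.0014 = 0.4211
  TFR = 5 × 0.4211 = 2.1055
Cohort 2:
  Sum of ASFRs = 0.1818 + 0.2401 + 0.2361 + 0.2024 + 0.0786 + 0.0255 = 0.9645
  TFR = 5 × 0.9645 = 4.8225
Difference = 2.1055 − 4.8225 = -2.717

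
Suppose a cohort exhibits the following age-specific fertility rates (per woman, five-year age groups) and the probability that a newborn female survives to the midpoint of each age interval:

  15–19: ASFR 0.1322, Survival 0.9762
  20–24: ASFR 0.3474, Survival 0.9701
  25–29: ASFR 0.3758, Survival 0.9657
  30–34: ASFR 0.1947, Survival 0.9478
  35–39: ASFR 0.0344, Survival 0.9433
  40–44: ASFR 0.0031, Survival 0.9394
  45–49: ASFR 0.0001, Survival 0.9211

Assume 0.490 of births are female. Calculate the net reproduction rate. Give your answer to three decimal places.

Proportion female at birth = 0.490.
Weighting each age-specific rate by interval width and survival:
  15–19: 5 × 0.1322 × 0.9762 = 0.64527
  20–24: 5 × 0.3474 × 0.9701 = 1.68506
  25–29: 5 × 0.3758 × 0.9657 = 1.81455
  30–34: 5 × 0.1947 × 0.9478 = 0.92268
  35–39: 5 × 0.0344 × 0.9433 = 0.16225
  40–44: 5 × 0.0031 × 0.9394 = 0.01456
  45–49: 5 × 0.0001 × 0.9211 = 0.00046
Sum = 5.24483
NRR = 0.490 × 5.24483 = 2.56997
NRR > 1, so each generation more than replaces itself.

2.570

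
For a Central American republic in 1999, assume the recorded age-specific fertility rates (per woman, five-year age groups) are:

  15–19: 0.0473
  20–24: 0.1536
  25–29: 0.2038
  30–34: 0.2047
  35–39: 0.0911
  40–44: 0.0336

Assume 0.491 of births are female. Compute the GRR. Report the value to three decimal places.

1.802

Proportion female at birth = 0.491.
Sum of ASFRs = 0.0473 + 0.1536 + 0.2038 + 0.2047 + 0.0911 + 0.0336 = 0.7341
TFR = 5 × 0.7341 = 3.6705
GRR = 0.491 × 3.6705 = 1.80222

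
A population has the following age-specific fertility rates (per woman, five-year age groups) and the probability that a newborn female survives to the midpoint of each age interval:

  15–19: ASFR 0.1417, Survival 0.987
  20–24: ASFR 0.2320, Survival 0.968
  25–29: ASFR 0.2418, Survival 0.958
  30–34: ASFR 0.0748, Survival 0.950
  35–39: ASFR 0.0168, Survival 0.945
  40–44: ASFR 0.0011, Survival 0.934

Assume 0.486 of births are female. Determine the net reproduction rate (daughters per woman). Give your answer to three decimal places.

1.662

Proportion female at birth = 0.486.
Each age group contributes 5 × ASFR × survival:
  15–19: 5 × 0.1417 × 0.987 = 0.69929
  20–24: 5 × 0.2320 × 0.968 = 1.12288
  25–29: 5 × 0.2418 × 0.958 = 1.15822
  30–34: 5 × 0.0748 × 0.950 = 0.35530
  35–39: 5 × 0.0168 × 0.945 = 0.07938
  40–44: 5 × 0.0011 × 0.934 = 0.00514
Sum = 3.42021
NRR = 0.486 × 3.42021 = 1.66222
An NRR exceeding 1 indicates intrinsic growth under these rates.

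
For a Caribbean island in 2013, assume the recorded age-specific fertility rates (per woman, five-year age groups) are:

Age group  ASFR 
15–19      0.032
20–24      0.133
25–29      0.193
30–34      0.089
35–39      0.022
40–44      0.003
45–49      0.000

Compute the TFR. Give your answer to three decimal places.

Sum of ASFRs = 0.032 + 0.133 + 0.193 + 0.089 + 0.022 + 0.003 + 0.000 = 0.472
TFR = 5 × 0.472 = 2.36

2.360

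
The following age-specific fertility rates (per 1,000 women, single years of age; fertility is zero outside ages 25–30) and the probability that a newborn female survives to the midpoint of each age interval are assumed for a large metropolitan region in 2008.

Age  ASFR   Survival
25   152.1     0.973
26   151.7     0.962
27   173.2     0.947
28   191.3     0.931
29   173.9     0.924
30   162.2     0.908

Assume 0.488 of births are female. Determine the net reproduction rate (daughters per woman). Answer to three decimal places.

Proportion female at birth = 0.488.
Survival-weighted fertility by age (1·fₓ·Sₓ):
  25: 1 × 152.1/1000 × 0.973 = 0.14799
  26: 1 × 151.7/1000 × 0.962 = 0.14594
  27: 1 × 173.2/1000 × 0.947 = 0.16402
  28: 1 × 191.3/1000 × 0.931 = 0.17810
  29: 1 × 173.9/1000 × 0.924 = 0.16068
  30: 1 × 162.2/1000 × 0.908 = 0.14728
Sum = 0.94401
NRR = 0.488 × 0.94401 = 0.46068

0.461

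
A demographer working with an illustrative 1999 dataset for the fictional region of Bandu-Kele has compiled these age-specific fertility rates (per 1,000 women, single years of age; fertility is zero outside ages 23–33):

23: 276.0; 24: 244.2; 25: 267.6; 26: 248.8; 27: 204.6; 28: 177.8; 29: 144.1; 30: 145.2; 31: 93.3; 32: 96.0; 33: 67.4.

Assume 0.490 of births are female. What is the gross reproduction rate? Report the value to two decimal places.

Proportion female at birth = 0.490.
Sum of ASFRs = 276.0 + 244.2 + 267.6 + 248.8 + 204.6 + 177.8 + 144.1 + 145.2 + 93.3 + 96.0 + 67.4 = 1965.0
TFR = 1965.0 / 1000 = 1.965
GRR = 0.490 × 1.965 = 0.96285

0.96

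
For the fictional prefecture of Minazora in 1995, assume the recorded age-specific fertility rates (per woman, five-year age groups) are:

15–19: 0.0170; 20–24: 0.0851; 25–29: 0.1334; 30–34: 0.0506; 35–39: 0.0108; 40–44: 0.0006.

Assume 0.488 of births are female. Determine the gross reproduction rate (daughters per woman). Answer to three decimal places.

Proportion female at birth = 0.488.
Sum of ASFRs = 0.0170 + 0.0851 + 0.1334 + 0.0506 + 0.0108 + 0.0006 = 0.2975
TFR = 5 × 0.2975 = 1.4875
GRR = 0.488 × 1.4875 = 0.72590

0.726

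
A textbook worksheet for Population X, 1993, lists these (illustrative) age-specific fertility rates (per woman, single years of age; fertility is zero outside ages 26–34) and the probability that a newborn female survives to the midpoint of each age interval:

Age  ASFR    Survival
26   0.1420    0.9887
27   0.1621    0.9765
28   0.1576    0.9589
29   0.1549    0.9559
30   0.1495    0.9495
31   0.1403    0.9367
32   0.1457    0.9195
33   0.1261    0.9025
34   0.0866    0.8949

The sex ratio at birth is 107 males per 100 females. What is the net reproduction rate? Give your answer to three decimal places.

0.578

Proportion female at birth = 100 / (100 + 107) = 0.48309.
Survival-weighted fertility by age (1·fₓ·Sₓ):
  26: 1 × 0.1420 × 0.9887 = 0.14040
  27: 1 × 0.1621 × 0.9765 = 0.15829
  28: 1 × 0.1576 × 0.9589 = 0.15112
  29: 1 × 0.1549 × 0.9559 = 0.14807
  30: 1 × 0.1495 × 0.9495 = 0.14195
  31: 1 × 0.1403 × 0.9367 = 0.13142
  32: 1 × 0.1457 × 0.9195 = 0.13397
  33: 1 × 0.1261 × 0.9025 = 0.11381
  34: 1 × 0.0866 × 0.8949 = 0.07750
Sum = 1.19653
NRR = 0.48309 × 1.19653 = 0.57803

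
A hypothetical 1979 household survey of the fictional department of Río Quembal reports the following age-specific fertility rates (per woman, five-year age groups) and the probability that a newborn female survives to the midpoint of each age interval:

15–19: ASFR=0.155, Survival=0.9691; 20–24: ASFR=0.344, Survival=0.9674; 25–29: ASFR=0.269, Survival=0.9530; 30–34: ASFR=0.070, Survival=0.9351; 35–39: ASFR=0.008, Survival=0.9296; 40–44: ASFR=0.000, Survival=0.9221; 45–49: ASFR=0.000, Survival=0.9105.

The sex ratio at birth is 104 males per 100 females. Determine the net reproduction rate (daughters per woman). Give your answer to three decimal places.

Proportion female at birth = 100 / (100 + 104) = 0.49020.
Survival-weighted fertility by age (5·fₓ·Sₓ):
  15–19: 5 × 0.155 × 0.9691 = 0.75105
  20–24: 5 × 0.344 × 0.9674 = 1.66393
  25–29: 5 × 0.269 × 0.9530 = 1.28179
  30–34: 5 × 0.070 × 0.9351 = 0.32729
  35–39: 5 × 0.008 × 0.9296 = 0.03718
  40–44: 5 × 0.000 × 0.9221 = 0.00000
  45–49: 5 × 0.000 × 0.9105 = 0.00000
Sum = 4.06124
NRR = 0.49020 × 4.06124 = 1.99082

1.991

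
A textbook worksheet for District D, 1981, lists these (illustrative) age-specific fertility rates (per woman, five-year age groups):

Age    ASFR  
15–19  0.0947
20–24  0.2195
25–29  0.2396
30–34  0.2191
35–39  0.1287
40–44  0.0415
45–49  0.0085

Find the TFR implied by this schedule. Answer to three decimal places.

Sum of ASFRs = 0.0947 + 0.2195 + 0.2396 + 0.2191 + 0.1287 + 0.0415 + 0.0085 = 0.9516
TFR = 5 × 0.9516 = 4.758

4.758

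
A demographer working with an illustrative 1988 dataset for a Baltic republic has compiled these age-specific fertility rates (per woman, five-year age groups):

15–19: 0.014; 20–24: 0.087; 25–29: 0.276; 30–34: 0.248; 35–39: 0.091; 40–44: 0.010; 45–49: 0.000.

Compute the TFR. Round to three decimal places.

3.630

Sum of ASFRs = 0.014 + 0.087 + 0.276 + 0.248 + 0.091 + 0.010 + 0.000 = 0.726
TFR = 5 × 0.726 = 3.63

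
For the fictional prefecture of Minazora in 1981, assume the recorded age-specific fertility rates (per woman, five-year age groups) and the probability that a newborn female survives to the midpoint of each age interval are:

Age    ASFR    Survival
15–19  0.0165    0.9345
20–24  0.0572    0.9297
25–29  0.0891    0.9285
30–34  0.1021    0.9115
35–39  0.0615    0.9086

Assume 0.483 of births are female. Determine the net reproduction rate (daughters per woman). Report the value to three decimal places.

Proportion female at birth = 0.483.
Each age group contributes 5 × ASFR × survival:
  15–19: 5 × 0.0165 × 0.9345 = 0.07710
  20–24: 5 × 0.0572 × 0.9297 = 0.26589
  25–29: 5 × 0.0891 × 0.9285 = 0.41365
  30–34: 5 × 0.1021 × 0.9115 = 0.46532
  35–39: 5 × 0.0615 × 0.9086 = 0.27939
Sum = 1.50135
NRR = 0.483 × 1.50135 = 0.72515
NRR < 1, so the cohort does not fully replace itself.

0.725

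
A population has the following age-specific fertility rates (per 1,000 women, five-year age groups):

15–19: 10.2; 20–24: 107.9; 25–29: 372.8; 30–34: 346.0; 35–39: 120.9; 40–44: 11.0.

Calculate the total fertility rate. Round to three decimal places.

Sum of ASFRs = 10.2 + 107.9 + 372.8 + 346.0 + 120.9 + 11.0 = 968.8
TFR = 5 × 968.8 / 1000 = 4.844

4.844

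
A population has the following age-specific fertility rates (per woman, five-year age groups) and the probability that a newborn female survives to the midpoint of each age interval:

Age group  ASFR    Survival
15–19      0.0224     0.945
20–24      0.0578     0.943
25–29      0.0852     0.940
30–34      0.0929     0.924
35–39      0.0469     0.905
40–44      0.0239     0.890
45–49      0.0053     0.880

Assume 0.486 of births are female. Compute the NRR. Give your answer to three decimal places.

Proportion female at birth = 0.486.
Each age group contributes 5 × ASFR × survival:
  15–19: 5 × 0.0224 × 0.945 = 0.10584
  20–24: 5 × 0.0578 × 0.943 = 0.27253
  25–29: 5 × 0.0852 × 0.940 = 0.40044
  30–34: 5 × 0.0929 × 0.924 = 0.42920
  35–39: 5 × 0.0469 × 0.905 = 0.21222
  40–44: 5 × 0.0239 × 0.890 = 0.10636
  45–49: 5 × 0.0053 × 0.880 = 0.02332
Sum = 1.54991
NRR = 0.486 × 1.54991 = 0.75326
With NRR below 1 the population is below replacement fertility.

0.753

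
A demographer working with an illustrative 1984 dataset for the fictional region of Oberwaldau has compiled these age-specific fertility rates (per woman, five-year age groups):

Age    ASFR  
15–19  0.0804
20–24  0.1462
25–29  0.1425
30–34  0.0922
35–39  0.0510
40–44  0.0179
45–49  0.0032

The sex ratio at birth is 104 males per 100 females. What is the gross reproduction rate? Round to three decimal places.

1.307

Proportion female at birth = 100 / (100 + 104) = 0.49020.
Sum of ASFRs = 0.0804 + 0.1462 + 0.1425 + 0.0922 + 0.0510 + 0.0179 + 0.0032 = 0.5334
TFR = 5 × 0.5334 = 2.667
GRR = 0.49020 × 2.667 = 1.30736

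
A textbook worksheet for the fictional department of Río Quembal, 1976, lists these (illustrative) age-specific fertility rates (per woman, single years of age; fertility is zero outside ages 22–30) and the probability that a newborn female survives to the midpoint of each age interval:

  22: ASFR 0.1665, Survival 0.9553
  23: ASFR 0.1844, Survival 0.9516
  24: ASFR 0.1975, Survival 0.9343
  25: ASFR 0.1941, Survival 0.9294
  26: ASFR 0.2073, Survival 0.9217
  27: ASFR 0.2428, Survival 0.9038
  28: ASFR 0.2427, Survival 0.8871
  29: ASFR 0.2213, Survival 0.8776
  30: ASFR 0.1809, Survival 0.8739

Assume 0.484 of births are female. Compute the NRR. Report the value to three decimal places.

Proportion female at birth = 0.484.
Per-age-group product (1 × ASFR × survival probability):
  22: 1 × 0.1665 × 0.9553 = 0.15906
  23: 1 × 0.1844 × 0.9516 = 0.17548
  24: 1 × 0.1975 × 0.9343 = 0.18452
  25: 1 × 0.1941 × 0.9294 = 0.18040
  26: 1 × 0.2073 × 0.9217 = 0.19107
  27: 1 × 0.2428 × 0.9038 = 0.21944
  28: 1 × 0.2427 × 0.8871 = 0.21530
  29: 1 × 0.2213 × 0.8776 = 0.19421
  30: 1 × 0.1809 × 0.8739 = 0.15809
Sum = 1.67757
NRR = 0.484 × 1.67757 = 0.81194
NRR < 1, so the cohort does not fully replace itself.

0.812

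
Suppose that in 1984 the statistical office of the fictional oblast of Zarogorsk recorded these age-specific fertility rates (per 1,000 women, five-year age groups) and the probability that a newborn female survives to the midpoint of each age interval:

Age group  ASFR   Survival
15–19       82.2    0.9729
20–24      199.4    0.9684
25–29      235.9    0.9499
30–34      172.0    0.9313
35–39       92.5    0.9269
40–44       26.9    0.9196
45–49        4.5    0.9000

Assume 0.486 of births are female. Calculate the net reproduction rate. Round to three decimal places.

Proportion female at birth = 0.486.
Each age group contributes 5 × ASFR × survival:
  15–19: 5 × 82.2/1000 × 0.9729 = 0.39986
  20–24: 5 × 199.4/1000 × 0.9684 = 0.96549
  25–29: 5 × 235.9/1000 × 0.9499 = 1.12041
  30–34: 5 × 172.0/1000 × 0.9313 = 0.80092
  35–39: 5 × 92.5/1000 × 0.9269 = 0.42869
  40–44: 5 × 26.9/1000 × 0.9196 = 0.12369
  45–49: 5 × 4.5/1000 × 0.9000 = 0.02025
Sum = 3.85931
NRR = 0.486 × 3.85931 = 1.87562

1.876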